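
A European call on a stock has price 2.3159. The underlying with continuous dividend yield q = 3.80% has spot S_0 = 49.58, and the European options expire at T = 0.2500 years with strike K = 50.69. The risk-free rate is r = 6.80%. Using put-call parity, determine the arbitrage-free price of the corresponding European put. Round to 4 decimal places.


Answer: Put price = 3.0402

Derivation:
Put-call parity: C - P = S_0 * exp(-qT) - K * exp(-rT).
S_0 * exp(-qT) = 49.5800 * 0.99054498 = 49.11122023
K * exp(-rT) = 50.6900 * 0.98314368 = 49.83555337
P = C - S*exp(-qT) + K*exp(-rT)
P = 2.3159 - 49.11122023 + 49.83555337 = 3.0402


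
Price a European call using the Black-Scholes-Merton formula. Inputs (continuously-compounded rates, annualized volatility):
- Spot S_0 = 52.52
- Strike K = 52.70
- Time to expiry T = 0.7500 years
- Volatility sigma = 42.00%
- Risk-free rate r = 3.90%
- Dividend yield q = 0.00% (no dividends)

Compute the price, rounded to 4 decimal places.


Answer: Price = 8.1708

Derivation:
d1 = (ln(S/K) + (r - q + 0.5*sigma^2) * T) / (sigma * sqrt(T)) = 0.25287555
d2 = d1 - sigma * sqrt(T) = -0.11085512
exp(-rT) = 0.97117364; exp(-qT) = 1.00000000
C = S_0 * exp(-qT) * N(d1) - K * exp(-rT) * N(d2)
N(d1) = 0.59981781; N(d2) = 0.45586562
C = 52.5200 * 1.00000000 * 0.59981781 - 52.7000 * 0.97117364 * 0.45586562 = 8.1708


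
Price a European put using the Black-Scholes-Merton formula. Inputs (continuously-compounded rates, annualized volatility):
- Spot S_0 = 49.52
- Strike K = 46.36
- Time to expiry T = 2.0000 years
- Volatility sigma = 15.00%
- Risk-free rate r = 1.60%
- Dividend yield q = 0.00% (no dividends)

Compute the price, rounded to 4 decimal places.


Answer: Price = 2.0935

Derivation:
d1 = (ln(S/K) + (r - q + 0.5*sigma^2) * T) / (sigma * sqrt(T)) = 0.56775777
d2 = d1 - sigma * sqrt(T) = 0.35562573
exp(-rT) = 0.96850658; exp(-qT) = 1.00000000
P = K * exp(-rT) * N(-d2) - S_0 * exp(-qT) * N(-d1)
N(-d1) = 0.28509973; N(-d2) = 0.36106044
P = 46.3600 * 0.96850658 * 0.36106044 - 49.5200 * 1.00000000 * 0.28509973 = 2.0935


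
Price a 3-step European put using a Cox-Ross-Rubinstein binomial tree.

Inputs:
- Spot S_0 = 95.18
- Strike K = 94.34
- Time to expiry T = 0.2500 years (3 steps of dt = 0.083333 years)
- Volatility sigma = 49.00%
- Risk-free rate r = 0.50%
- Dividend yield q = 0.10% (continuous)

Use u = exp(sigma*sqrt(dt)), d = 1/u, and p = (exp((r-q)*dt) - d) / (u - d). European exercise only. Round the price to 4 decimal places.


dt = T/N = 0.083333
u = exp(sigma*sqrt(dt)) = 1.151944; d = 1/u = 0.868098
p = (exp((r-q)*dt) - d) / (u - d) = 0.465871
Discount per step: exp(-r*dt) = 0.999583
Stock lattice S(k, i) with i counting down-moves:
  k=0: S(0,0) = 95.1800
  k=1: S(1,0) = 109.6420; S(1,1) = 82.6256
  k=2: S(2,0) = 126.3014; S(2,1) = 95.1800; S(2,2) = 71.7271
  k=3: S(3,0) = 145.4922; S(3,1) = 109.6420; S(3,2) = 82.6256; S(3,3) = 62.2661
Terminal payoffs V(N, i) = max(K - S_T, 0):
  V(3,0) = 0.000000; V(3,1) = 0.000000; V(3,2) = 11.714445; V(3,3) = 32.073884
Backward induction: V(k, i) = exp(-r*dt) * [p * V(k+1, i) + (1-p) * V(k+1, i+1)].
  V(2,0) = exp(-r*dt) * [p*0.000000 + (1-p)*0.000000] = 0.000000
  V(2,1) = exp(-r*dt) * [p*0.000000 + (1-p)*11.714445] = 6.254422
  V(2,2) = exp(-r*dt) * [p*11.714445 + (1-p)*32.073884] = 22.579608
  V(1,0) = exp(-r*dt) * [p*0.000000 + (1-p)*6.254422] = 3.339278
  V(1,1) = exp(-r*dt) * [p*6.254422 + (1-p)*22.579608] = 14.967944
  V(0,0) = exp(-r*dt) * [p*3.339278 + (1-p)*14.967944] = 9.546511

Answer: Price = V(0,0) = 9.5465


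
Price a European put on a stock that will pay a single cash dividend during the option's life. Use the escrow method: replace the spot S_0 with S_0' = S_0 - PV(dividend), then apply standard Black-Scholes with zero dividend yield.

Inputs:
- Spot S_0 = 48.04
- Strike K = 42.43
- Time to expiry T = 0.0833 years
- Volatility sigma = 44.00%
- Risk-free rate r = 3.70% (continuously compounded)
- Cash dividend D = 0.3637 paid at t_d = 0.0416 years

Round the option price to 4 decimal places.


Answer: Price = 0.5290

Derivation:
PV(D) = D * exp(-r * t_d) = 0.3637 * 0.99846198 = 0.36314062
S_0' = S_0 - PV(D) = 48.0400 - 0.36314062 = 47.67685938
d1 = (ln(S_0'/K) + (r + sigma^2/2)*T) / (sigma*sqrt(T)) = 1.00586164
d2 = d1 - sigma*sqrt(T) = 0.87886999
exp(-rT) = 0.99692264
N(-d1) = 0.15724107; N(-d2) = 0.18973589
P = K * exp(-rT) * N(-d2) - S_0' * N(-d1) = 42.4300 * 0.99692264 * 0.18973589 - 47.67685938 * 0.15724107 = 0.5290


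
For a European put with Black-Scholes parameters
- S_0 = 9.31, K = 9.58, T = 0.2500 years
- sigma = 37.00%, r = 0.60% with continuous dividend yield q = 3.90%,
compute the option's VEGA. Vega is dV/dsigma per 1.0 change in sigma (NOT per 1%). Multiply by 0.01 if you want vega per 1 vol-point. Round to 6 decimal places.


Answer: Vega = 1.828633

Derivation:
d1 = -0.1066270308; d2 = -0.2916270308
phi(d1) = 0.3966808622; exp(-qT) = 0.9902973771; exp(-rT) = 0.9985011244
Vega = S * exp(-qT) * phi(d1) * sqrt(T) = 9.3100 * 0.9902973771 * 0.3966808622 * 0.5000000000 = 1.828633


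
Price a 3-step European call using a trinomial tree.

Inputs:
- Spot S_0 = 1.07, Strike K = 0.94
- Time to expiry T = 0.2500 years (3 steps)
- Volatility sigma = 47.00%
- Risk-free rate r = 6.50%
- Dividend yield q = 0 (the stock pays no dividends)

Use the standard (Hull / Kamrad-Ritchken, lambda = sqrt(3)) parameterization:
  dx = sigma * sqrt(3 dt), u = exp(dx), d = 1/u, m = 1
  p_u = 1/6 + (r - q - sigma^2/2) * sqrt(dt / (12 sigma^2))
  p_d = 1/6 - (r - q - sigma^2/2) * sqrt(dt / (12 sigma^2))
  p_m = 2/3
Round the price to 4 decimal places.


Answer: Price = V(0,0) = 0.1865

Derivation:
dt = T/N = 0.083333; dx = sigma*sqrt(3*dt) = 0.235000
u = exp(dx) = 1.264909; d = 1/u = 0.790571
p_u = 0.158608, p_m = 0.666667, p_d = 0.174725
Discount per step: exp(-r*dt) = 0.994598
Stock lattice S(k, j) with j the centered position index:
  k=0: S(0,+0) = 1.0700
  k=1: S(1,-1) = 0.8459; S(1,+0) = 1.0700; S(1,+1) = 1.3535
  k=2: S(2,-2) = 0.6688; S(2,-1) = 0.8459; S(2,+0) = 1.0700; S(2,+1) = 1.3535; S(2,+2) = 1.7120
  k=3: S(3,-3) = 0.5287; S(3,-2) = 0.6688; S(3,-1) = 0.8459; S(3,+0) = 1.0700; S(3,+1) = 1.3535; S(3,+2) = 1.7120; S(3,+3) = 2.1655
Terminal payoffs V(N, j) = max(S_T - K, 0):
  V(3,-3) = 0.000000; V(3,-2) = 0.000000; V(3,-1) = 0.000000; V(3,+0) = 0.130000; V(3,+1) = 0.413452; V(3,+2) = 0.771994; V(3,+3) = 1.225516
Backward induction: V(k, j) = exp(-r*dt) * [p_u * V(k+1, j+1) + p_m * V(k+1, j) + p_d * V(k+1, j-1)]
  V(2,-2) = exp(-r*dt) * [p_u*0.000000 + p_m*0.000000 + p_d*0.000000] = 0.000000
  V(2,-1) = exp(-r*dt) * [p_u*0.130000 + p_m*0.000000 + p_d*0.000000] = 0.020508
  V(2,+0) = exp(-r*dt) * [p_u*0.413452 + p_m*0.130000 + p_d*0.000000] = 0.151421
  V(2,+1) = exp(-r*dt) * [p_u*0.771994 + p_m*0.413452 + p_d*0.130000] = 0.418521
  V(2,+2) = exp(-r*dt) * [p_u*1.225516 + p_m*0.771994 + p_d*0.413452] = 0.777059
  V(1,-1) = exp(-r*dt) * [p_u*0.151421 + p_m*0.020508 + p_d*0.000000] = 0.037485
  V(1,+0) = exp(-r*dt) * [p_u*0.418521 + p_m*0.151421 + p_d*0.020508] = 0.169988
  V(1,+1) = exp(-r*dt) * [p_u*0.777059 + p_m*0.418521 + p_d*0.151421] = 0.426403
  V(0,+0) = exp(-r*dt) * [p_u*0.426403 + p_m*0.169988 + p_d*0.037485] = 0.186493


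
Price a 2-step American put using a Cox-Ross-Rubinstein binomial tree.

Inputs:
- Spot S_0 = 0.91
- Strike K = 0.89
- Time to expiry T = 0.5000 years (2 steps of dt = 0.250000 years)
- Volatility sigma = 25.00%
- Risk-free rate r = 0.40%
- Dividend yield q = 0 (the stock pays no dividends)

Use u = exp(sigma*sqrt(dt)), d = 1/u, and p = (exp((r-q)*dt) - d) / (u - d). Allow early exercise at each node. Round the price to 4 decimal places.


Answer: Price = V(0,0) = 0.0503

Derivation:
dt = T/N = 0.250000
u = exp(sigma*sqrt(dt)) = 1.133148; d = 1/u = 0.882497
p = (exp((r-q)*dt) - d) / (u - d) = 0.472782
Discount per step: exp(-r*dt) = 0.999000
Stock lattice S(k, i) with i counting down-moves:
  k=0: S(0,0) = 0.9100
  k=1: S(1,0) = 1.0312; S(1,1) = 0.8031
  k=2: S(2,0) = 1.1685; S(2,1) = 0.9100; S(2,2) = 0.7087
Terminal payoffs V(N, i) = max(K - S_T, 0):
  V(2,0) = 0.000000; V(2,1) = 0.000000; V(2,2) = 0.181291
Backward induction: V(k, i) = exp(-r*dt) * [p * V(k+1, i) + (1-p) * V(k+1, i+1)]; then take max(V_cont, immediate exercise) for American.
  V(1,0) = exp(-r*dt) * [p*0.000000 + (1-p)*0.000000] = 0.000000; exercise = 0.000000; V(1,0) = max -> 0.000000
  V(1,1) = exp(-r*dt) * [p*0.000000 + (1-p)*0.181291] = 0.095484; exercise = 0.086928; V(1,1) = max -> 0.095484
  V(0,0) = exp(-r*dt) * [p*0.000000 + (1-p)*0.095484] = 0.050291; exercise = 0.000000; V(0,0) = max -> 0.050291


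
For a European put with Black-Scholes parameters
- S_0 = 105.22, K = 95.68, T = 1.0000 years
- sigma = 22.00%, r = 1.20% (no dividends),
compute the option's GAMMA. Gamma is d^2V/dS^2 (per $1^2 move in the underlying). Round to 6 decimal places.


d1 = 0.5965641186; d2 = 0.3765641186
phi(d1) = 0.3339102926; exp(-qT) = 1.0000000000; exp(-rT) = 0.9880717129
Gamma = exp(-qT) * phi(d1) / (S * sigma * sqrt(T)) = 1.0000000000 * 0.3339102926 / (105.2200 * 0.2200 * 1.0000000000) = 0.014425

Answer: Gamma = 0.014425


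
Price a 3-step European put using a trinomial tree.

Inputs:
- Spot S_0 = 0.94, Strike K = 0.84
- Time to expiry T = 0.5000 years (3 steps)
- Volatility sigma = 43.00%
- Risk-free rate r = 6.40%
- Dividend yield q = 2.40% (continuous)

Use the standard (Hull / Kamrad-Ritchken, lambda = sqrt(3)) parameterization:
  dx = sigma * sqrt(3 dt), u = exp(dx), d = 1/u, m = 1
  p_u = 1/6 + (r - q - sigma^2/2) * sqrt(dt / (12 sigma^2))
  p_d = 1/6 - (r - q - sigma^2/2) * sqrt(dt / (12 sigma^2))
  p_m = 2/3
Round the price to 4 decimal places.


dt = T/N = 0.166667; dx = sigma*sqrt(3*dt) = 0.304056
u = exp(dx) = 1.355345; d = 1/u = 0.737820
p_u = 0.152292, p_m = 0.666667, p_d = 0.181042
Discount per step: exp(-r*dt) = 0.989390
Stock lattice S(k, j) with j the centered position index:
  k=0: S(0,+0) = 0.9400
  k=1: S(1,-1) = 0.6936; S(1,+0) = 0.9400; S(1,+1) = 1.2740
  k=2: S(2,-2) = 0.5117; S(2,-1) = 0.6936; S(2,+0) = 0.9400; S(2,+1) = 1.2740; S(2,+2) = 1.7267
  k=3: S(3,-3) = 0.3776; S(3,-2) = 0.5117; S(3,-1) = 0.6936; S(3,+0) = 0.9400; S(3,+1) = 1.2740; S(3,+2) = 1.7267; S(3,+3) = 2.3403
Terminal payoffs V(N, j) = max(K - S_T, 0):
  V(3,-3) = 0.462447; V(3,-2) = 0.328285; V(3,-1) = 0.146450; V(3,+0) = 0.000000; V(3,+1) = 0.000000; V(3,+2) = 0.000000; V(3,+3) = 0.000000
Backward induction: V(k, j) = exp(-r*dt) * [p_u * V(k+1, j+1) + p_m * V(k+1, j) + p_d * V(k+1, j-1)]
  V(2,-2) = exp(-r*dt) * [p_u*0.146450 + p_m*0.328285 + p_d*0.462447] = 0.321435
  V(2,-1) = exp(-r*dt) * [p_u*0.000000 + p_m*0.146450 + p_d*0.328285] = 0.155400
  V(2,+0) = exp(-r*dt) * [p_u*0.000000 + p_m*0.000000 + p_d*0.146450] = 0.026232
  V(2,+1) = exp(-r*dt) * [p_u*0.000000 + p_m*0.000000 + p_d*0.000000] = 0.000000
  V(2,+2) = exp(-r*dt) * [p_u*0.000000 + p_m*0.000000 + p_d*0.000000] = 0.000000
  V(1,-1) = exp(-r*dt) * [p_u*0.026232 + p_m*0.155400 + p_d*0.321435] = 0.164029
  V(1,+0) = exp(-r*dt) * [p_u*0.000000 + p_m*0.026232 + p_d*0.155400] = 0.045138
  V(1,+1) = exp(-r*dt) * [p_u*0.000000 + p_m*0.000000 + p_d*0.026232] = 0.004699
  V(0,+0) = exp(-r*dt) * [p_u*0.004699 + p_m*0.045138 + p_d*0.164029] = 0.059862

Answer: Price = V(0,0) = 0.0599


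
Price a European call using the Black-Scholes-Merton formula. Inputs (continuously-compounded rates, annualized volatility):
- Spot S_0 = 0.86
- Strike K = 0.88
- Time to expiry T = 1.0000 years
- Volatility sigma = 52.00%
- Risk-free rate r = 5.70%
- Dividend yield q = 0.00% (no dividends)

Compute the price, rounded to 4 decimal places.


d1 = (ln(S/K) + (r - q + 0.5*sigma^2) * T) / (sigma * sqrt(T)) = 0.32540477
d2 = d1 - sigma * sqrt(T) = -0.19459523
exp(-rT) = 0.94459407; exp(-qT) = 1.00000000
C = S_0 * exp(-qT) * N(d1) - K * exp(-rT) * N(d2)
N(d1) = 0.62756263; N(d2) = 0.42285492
C = 0.8600 * 1.00000000 * 0.62756263 - 0.8800 * 0.94459407 * 0.42285492 = 0.1882

Answer: Price = 0.1882


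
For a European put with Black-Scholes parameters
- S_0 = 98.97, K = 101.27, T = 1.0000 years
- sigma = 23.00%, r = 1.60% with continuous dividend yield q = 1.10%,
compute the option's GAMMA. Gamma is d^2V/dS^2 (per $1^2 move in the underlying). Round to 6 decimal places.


d1 = 0.0368545938; d2 = -0.1931454062
phi(d1) = 0.3986714385; exp(-qT) = 0.9890602788; exp(-rT) = 0.9841273201
Gamma = exp(-qT) * phi(d1) / (S * sigma * sqrt(T)) = 0.9890602788 * 0.3986714385 / (98.9700 * 0.2300 * 1.0000000000) = 0.017322

Answer: Gamma = 0.017322


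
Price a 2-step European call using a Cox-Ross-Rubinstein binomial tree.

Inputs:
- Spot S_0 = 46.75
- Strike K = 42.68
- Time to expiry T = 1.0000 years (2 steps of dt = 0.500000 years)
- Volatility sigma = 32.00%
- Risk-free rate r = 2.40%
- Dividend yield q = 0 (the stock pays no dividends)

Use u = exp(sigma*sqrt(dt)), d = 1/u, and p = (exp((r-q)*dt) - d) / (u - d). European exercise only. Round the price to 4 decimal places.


dt = T/N = 0.500000
u = exp(sigma*sqrt(dt)) = 1.253919; d = 1/u = 0.797499
p = (exp((r-q)*dt) - d) / (u - d) = 0.470122
Discount per step: exp(-r*dt) = 0.988072
Stock lattice S(k, i) with i counting down-moves:
  k=0: S(0,0) = 46.7500
  k=1: S(1,0) = 58.6207; S(1,1) = 37.2831
  k=2: S(2,0) = 73.5057; S(2,1) = 46.7500; S(2,2) = 29.7332
Terminal payoffs V(N, i) = max(S_T - K, 0):
  V(2,0) = 30.825674; V(2,1) = 4.070000; V(2,2) = 0.000000
Backward induction: V(k, i) = exp(-r*dt) * [p * V(k+1, i) + (1-p) * V(k+1, i+1)].
  V(1,0) = exp(-r*dt) * [p*30.825674 + (1-p)*4.070000] = 16.449831
  V(1,1) = exp(-r*dt) * [p*4.070000 + (1-p)*0.000000] = 1.890571
  V(0,0) = exp(-r*dt) * [p*16.449831 + (1-p)*1.890571] = 8.630997

Answer: Price = V(0,0) = 8.6310


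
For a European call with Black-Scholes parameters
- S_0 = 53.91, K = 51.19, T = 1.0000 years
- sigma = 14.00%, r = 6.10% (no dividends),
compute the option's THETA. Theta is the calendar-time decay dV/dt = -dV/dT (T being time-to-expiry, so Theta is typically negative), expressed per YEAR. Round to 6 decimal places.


Answer: Theta = -3.285325

Derivation:
d1 = 0.8755127785; d2 = 0.7355127785
phi(d1) = 0.2719329240; exp(-qT) = 1.0000000000; exp(-rT) = 0.9408232398
Theta = -S*exp(-qT)*phi(d1)*sigma/(2*sqrt(T)) - r*K*exp(-rT)*N(d2) + q*S*exp(-qT)*N(d1)
N(d1) = 0.8093525198; N(d2) = 0.7689863698; sqrt(T) = 1.0000000000
Term 1 = -53.9100 * 1.0000000000 * 0.2719329240 * 0.1400 / (2 * 1.0000000000) = -1.0261932753
Term 2 = -0.0610 * 51.1900 * 0.9408232398 * 0.7689863698 = -2.2591321870
Term 3 = 0 (no dividend yield, q = 0)
Theta = -1.0261932753 + (-2.2591321870) + (0.0000000000) = -3.285325


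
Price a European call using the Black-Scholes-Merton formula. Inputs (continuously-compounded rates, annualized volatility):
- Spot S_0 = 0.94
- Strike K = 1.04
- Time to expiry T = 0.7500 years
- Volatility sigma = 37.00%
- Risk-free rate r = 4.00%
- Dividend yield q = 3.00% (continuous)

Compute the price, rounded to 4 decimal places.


Answer: Price = 0.0828

Derivation:
d1 = (ln(S/K) + (r - q + 0.5*sigma^2) * T) / (sigma * sqrt(T)) = -0.13188121
d2 = d1 - sigma * sqrt(T) = -0.45231061
exp(-rT) = 0.97044553; exp(-qT) = 0.97775124
C = S_0 * exp(-qT) * N(d1) - K * exp(-rT) * N(d2)
N(d1) = 0.44753913; N(d2) = 0.32552262
C = 0.9400 * 0.97775124 * 0.44753913 - 1.0400 * 0.97044553 * 0.32552262 = 0.0828


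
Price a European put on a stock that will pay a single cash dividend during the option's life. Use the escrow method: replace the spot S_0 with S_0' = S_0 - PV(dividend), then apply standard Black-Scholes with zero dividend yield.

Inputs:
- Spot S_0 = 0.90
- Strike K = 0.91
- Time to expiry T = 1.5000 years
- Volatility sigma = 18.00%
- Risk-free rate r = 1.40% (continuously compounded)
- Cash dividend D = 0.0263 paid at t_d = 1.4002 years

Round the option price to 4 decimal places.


Answer: Price = 0.0862

Derivation:
PV(D) = D * exp(-r * t_d) = 0.0263 * 0.98058809 = 0.02578947
S_0' = S_0 - PV(D) = 0.9000 - 0.02578947 = 0.87421053
d1 = (ln(S_0'/K) + (r + sigma^2/2)*T) / (sigma*sqrt(T)) = 0.02348168
d2 = d1 - sigma*sqrt(T) = -0.19697240
exp(-rT) = 0.97921896
N(-d1) = 0.49063303; N(-d2) = 0.57807543
P = K * exp(-rT) * N(-d2) - S_0' * N(-d1) = 0.9100 * 0.97921896 * 0.57807543 - 0.87421053 * 0.49063303 = 0.0862


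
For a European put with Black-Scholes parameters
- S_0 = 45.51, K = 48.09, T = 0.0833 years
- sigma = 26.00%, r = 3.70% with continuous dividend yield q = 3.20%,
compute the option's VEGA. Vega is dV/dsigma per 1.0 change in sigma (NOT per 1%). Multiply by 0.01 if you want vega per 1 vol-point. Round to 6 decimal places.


Answer: Vega = 4.114049

Derivation:
d1 = -0.6917613525; d2 = -0.7668018749
phi(d1) = 0.3140492628; exp(-qT) = 0.9973379496; exp(-rT) = 0.9969226448
Vega = S * exp(-qT) * phi(d1) * sqrt(T) = 45.5100 * 0.9973379496 * 0.3140492628 * 0.2886173938 = 4.114049


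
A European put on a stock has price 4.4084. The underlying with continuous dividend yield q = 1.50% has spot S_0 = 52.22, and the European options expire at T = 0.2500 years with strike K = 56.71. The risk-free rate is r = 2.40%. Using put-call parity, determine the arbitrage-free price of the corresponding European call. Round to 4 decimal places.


Answer: Call price = 0.0622

Derivation:
Put-call parity: C - P = S_0 * exp(-qT) - K * exp(-rT).
S_0 * exp(-qT) = 52.2200 * 0.99625702 = 52.02454171
K * exp(-rT) = 56.7100 * 0.99401796 = 56.37075874
C = P + S*exp(-qT) - K*exp(-rT)
C = 4.4084 + 52.02454171 - 56.37075874 = 0.0622


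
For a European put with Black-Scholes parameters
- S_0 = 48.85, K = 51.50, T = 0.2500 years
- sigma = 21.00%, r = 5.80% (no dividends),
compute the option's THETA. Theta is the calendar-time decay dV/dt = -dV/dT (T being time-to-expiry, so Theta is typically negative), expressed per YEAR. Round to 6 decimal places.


d1 = -0.3125231351; d2 = -0.4175231351
phi(d1) = 0.3799278593; exp(-qT) = 1.0000000000; exp(-rT) = 0.9856046187
Theta = -S*exp(-qT)*phi(d1)*sigma/(2*sqrt(T)) + r*K*exp(-rT)*N(-d2) - q*S*exp(-qT)*N(-d1)
N(-d1) = 0.6226785082; N(-d2) = 0.6618520970; sqrt(T) = 0.5000000000
Term 1 = -48.8500 * 1.0000000000 * 0.3799278593 * 0.2100 / (2 * 0.5000000000) = -3.8974899446
Term 2 = 0.0580 * 51.5000 * 0.9856046187 * 0.6618520970 = 1.9484932328
Term 3 = 0 (no dividend yield, q = 0)
Theta = -3.8974899446 + (1.9484932328) + (0.0000000000) = -1.948997

Answer: Theta = -1.948997


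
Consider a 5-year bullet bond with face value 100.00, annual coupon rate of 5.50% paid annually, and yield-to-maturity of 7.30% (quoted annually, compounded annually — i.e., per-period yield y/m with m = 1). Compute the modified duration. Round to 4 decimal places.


Coupon per period c = face * coupon_rate / m = 5.500000
Periods per year m = 1; per-period yield y/m = 0.073000
Number of cashflows N = 5
Cashflows (t years, CF_t, discount factor 1/(1+y/m)^(m*t), PV):
  t = 1.0000: CF_t = 5.500000, DF = 0.931966, PV = 5.125815
  t = 2.0000: CF_t = 5.500000, DF = 0.868561, PV = 4.777088
  t = 3.0000: CF_t = 5.500000, DF = 0.809470, PV = 4.452086
  t = 4.0000: CF_t = 5.500000, DF = 0.754399, PV = 4.149195
  t = 5.0000: CF_t = 105.500000, DF = 0.703075, PV = 74.174367
Price P = sum_t PV_t = 92.678551
First compute Macaulay numerator sum_t t * PV_t:
  t * PV_t at t = 1.0000: 5.125815
  t * PV_t at t = 2.0000: 9.554176
  t * PV_t at t = 3.0000: 13.356257
  t * PV_t at t = 4.0000: 16.596778
  t * PV_t at t = 5.0000: 370.871836
Macaulay duration D = 415.504863 / 92.678551 = 4.483290
Modified duration = D / (1 + y/m) = 4.483290 / (1 + 0.073000) = 4.178276

Answer: Modified duration = 4.1783


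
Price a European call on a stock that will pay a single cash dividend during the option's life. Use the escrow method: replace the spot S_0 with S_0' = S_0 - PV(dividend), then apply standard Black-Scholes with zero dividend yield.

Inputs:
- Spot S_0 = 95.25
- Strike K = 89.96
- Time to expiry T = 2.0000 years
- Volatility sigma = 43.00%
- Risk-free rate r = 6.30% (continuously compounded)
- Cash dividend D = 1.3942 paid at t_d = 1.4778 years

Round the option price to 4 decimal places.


PV(D) = D * exp(-r * t_d) = 1.3942 * 0.91110111 = 1.27025717
S_0' = S_0 - PV(D) = 95.2500 - 1.27025717 = 93.97974283
d1 = (ln(S_0'/K) + (r + sigma^2/2)*T) / (sigma*sqrt(T)) = 0.58313967
d2 = d1 - sigma*sqrt(T) = -0.02497217
exp(-rT) = 0.88161485
N(d1) = 0.72010036; N(d2) = 0.49003858
C = S_0' * N(d1) - K * exp(-rT) * N(d2) = 93.97974283 * 0.72010036 - 89.9600 * 0.88161485 * 0.49003858 = 28.8099

Answer: Price = 28.8099


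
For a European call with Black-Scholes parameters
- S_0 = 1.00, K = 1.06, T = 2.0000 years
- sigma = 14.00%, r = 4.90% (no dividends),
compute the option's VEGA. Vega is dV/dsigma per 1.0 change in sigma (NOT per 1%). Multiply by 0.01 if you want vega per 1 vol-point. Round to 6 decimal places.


Answer: Vega = 0.539418

Derivation:
d1 = 0.2996672671; d2 = 0.1016773684
phi(d1) = 0.3814258663; exp(-qT) = 1.0000000000; exp(-rT) = 0.9066489038
Vega = S * exp(-qT) * phi(d1) * sqrt(T) = 1.0000 * 1.0000000000 * 0.3814258663 * 1.4142135624 = 0.539418


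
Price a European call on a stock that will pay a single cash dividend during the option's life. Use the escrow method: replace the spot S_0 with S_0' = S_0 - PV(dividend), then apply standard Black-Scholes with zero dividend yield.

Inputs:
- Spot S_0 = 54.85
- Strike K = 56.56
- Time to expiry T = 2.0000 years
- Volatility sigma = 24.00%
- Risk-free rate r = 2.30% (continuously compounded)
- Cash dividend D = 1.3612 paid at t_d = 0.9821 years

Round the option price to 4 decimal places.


Answer: Price = 6.9994

Derivation:
PV(D) = D * exp(-r * t_d) = 1.3612 * 0.97766491 = 1.33079747
S_0' = S_0 - PV(D) = 54.8500 - 1.33079747 = 53.51920253
d1 = (ln(S_0'/K) + (r + sigma^2/2)*T) / (sigma*sqrt(T)) = 0.14241865
d2 = d1 - sigma*sqrt(T) = -0.19699260
exp(-rT) = 0.95504196
N(d1) = 0.55662534; N(d2) = 0.42191666
C = S_0' * N(d1) - K * exp(-rT) * N(d2) = 53.51920253 * 0.55662534 - 56.5600 * 0.95504196 * 0.42191666 = 6.9994


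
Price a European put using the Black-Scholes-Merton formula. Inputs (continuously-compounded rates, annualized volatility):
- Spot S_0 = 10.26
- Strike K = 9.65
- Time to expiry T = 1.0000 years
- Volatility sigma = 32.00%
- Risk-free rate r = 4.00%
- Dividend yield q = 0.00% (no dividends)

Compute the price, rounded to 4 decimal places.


d1 = (ln(S/K) + (r - q + 0.5*sigma^2) * T) / (sigma * sqrt(T)) = 0.47654664
d2 = d1 - sigma * sqrt(T) = 0.15654664
exp(-rT) = 0.96078944; exp(-qT) = 1.00000000
P = K * exp(-rT) * N(-d2) - S_0 * exp(-qT) * N(-d1)
N(-d1) = 0.31684249; N(-d2) = 0.43780108
P = 9.6500 * 0.96078944 * 0.43780108 - 10.2600 * 1.00000000 * 0.31684249 = 0.8083

Answer: Price = 0.8083


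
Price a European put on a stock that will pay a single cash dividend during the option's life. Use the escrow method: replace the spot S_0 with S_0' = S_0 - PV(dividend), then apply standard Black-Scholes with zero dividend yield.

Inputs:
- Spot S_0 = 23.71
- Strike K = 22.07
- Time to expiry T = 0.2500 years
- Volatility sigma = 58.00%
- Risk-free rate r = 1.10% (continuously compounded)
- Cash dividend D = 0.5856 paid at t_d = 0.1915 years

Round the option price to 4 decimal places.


Answer: Price = 2.0812

Derivation:
PV(D) = D * exp(-r * t_d) = 0.5856 * 0.99789572 = 0.58436773
S_0' = S_0 - PV(D) = 23.7100 - 0.58436773 = 23.12563227
d1 = (ln(S_0'/K) + (r + sigma^2/2)*T) / (sigma*sqrt(T)) = 0.31559450
d2 = d1 - sigma*sqrt(T) = 0.02559450
exp(-rT) = 0.99725378
N(-d1) = 0.37615516; N(-d2) = 0.48979039
P = K * exp(-rT) * N(-d2) - S_0' * N(-d1) = 22.0700 * 0.99725378 * 0.48979039 - 23.12563227 * 0.37615516 = 2.0812


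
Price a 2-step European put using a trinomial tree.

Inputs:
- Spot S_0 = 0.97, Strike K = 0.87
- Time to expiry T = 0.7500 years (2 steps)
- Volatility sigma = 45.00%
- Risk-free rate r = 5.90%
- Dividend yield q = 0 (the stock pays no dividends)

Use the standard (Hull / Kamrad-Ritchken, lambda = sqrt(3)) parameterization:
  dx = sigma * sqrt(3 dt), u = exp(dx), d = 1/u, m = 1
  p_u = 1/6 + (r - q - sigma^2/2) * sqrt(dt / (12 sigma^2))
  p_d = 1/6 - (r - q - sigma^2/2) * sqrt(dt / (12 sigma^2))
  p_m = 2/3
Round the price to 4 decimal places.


dt = T/N = 0.375000; dx = sigma*sqrt(3*dt) = 0.477297
u = exp(dx) = 1.611712; d = 1/u = 0.620458
p_u = 0.150069, p_m = 0.666667, p_d = 0.183264
Discount per step: exp(-r*dt) = 0.978118
Stock lattice S(k, j) with j the centered position index:
  k=0: S(0,+0) = 0.9700
  k=1: S(1,-1) = 0.6018; S(1,+0) = 0.9700; S(1,+1) = 1.5634
  k=2: S(2,-2) = 0.3734; S(2,-1) = 0.6018; S(2,+0) = 0.9700; S(2,+1) = 1.5634; S(2,+2) = 2.5197
Terminal payoffs V(N, j) = max(K - S_T, 0):
  V(2,-2) = 0.496581; V(2,-1) = 0.268156; V(2,+0) = 0.000000; V(2,+1) = 0.000000; V(2,+2) = 0.000000
Backward induction: V(k, j) = exp(-r*dt) * [p_u * V(k+1, j+1) + p_m * V(k+1, j) + p_d * V(k+1, j-1)]
  V(1,-1) = exp(-r*dt) * [p_u*0.000000 + p_m*0.268156 + p_d*0.496581] = 0.263873
  V(1,+0) = exp(-r*dt) * [p_u*0.000000 + p_m*0.000000 + p_d*0.268156] = 0.048068
  V(1,+1) = exp(-r*dt) * [p_u*0.000000 + p_m*0.000000 + p_d*0.000000] = 0.000000
  V(0,+0) = exp(-r*dt) * [p_u*0.000000 + p_m*0.048068 + p_d*0.263873] = 0.078644

Answer: Price = V(0,0) = 0.0786


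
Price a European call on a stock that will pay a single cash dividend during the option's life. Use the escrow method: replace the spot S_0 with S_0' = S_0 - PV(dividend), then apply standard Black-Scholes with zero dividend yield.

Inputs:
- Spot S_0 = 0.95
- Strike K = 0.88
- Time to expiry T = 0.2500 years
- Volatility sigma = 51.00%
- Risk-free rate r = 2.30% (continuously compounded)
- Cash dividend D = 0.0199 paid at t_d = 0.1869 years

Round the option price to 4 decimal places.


Answer: Price = 0.1218

Derivation:
PV(D) = D * exp(-r * t_d) = 0.0199 * 0.99571053 = 0.01981464
S_0' = S_0 - PV(D) = 0.9500 - 0.01981464 = 0.93018536
d1 = (ln(S_0'/K) + (r + sigma^2/2)*T) / (sigma*sqrt(T)) = 0.36754695
d2 = d1 - sigma*sqrt(T) = 0.11254695
exp(-rT) = 0.99426650
N(d1) = 0.64339446; N(d2) = 0.54480513
C = S_0' * N(d1) - K * exp(-rT) * N(d2) = 0.93018536 * 0.64339446 - 0.8800 * 0.99426650 * 0.54480513 = 0.1218


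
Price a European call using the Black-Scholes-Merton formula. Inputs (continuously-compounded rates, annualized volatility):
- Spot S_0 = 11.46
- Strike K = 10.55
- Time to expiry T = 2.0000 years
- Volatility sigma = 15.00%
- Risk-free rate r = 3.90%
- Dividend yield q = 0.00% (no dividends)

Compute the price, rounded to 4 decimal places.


Answer: Price = 1.9910

Derivation:
d1 = (ln(S/K) + (r - q + 0.5*sigma^2) * T) / (sigma * sqrt(T)) = 0.86378680
d2 = d1 - sigma * sqrt(T) = 0.65165477
exp(-rT) = 0.92496443; exp(-qT) = 1.00000000
C = S_0 * exp(-qT) * N(d1) - K * exp(-rT) * N(d2)
N(d1) = 0.80614749; N(d2) = 0.74268805
C = 11.4600 * 1.00000000 * 0.80614749 - 10.5500 * 0.92496443 * 0.74268805 = 1.9910


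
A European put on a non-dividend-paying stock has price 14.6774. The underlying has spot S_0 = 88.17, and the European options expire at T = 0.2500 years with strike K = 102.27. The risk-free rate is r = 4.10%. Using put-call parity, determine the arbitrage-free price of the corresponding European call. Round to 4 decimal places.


Put-call parity: C - P = S_0 * exp(-qT) - K * exp(-rT).
S_0 * exp(-qT) = 88.1700 * 1.00000000 = 88.17000000
K * exp(-rT) = 102.2700 * 0.98980235 = 101.22708656
C = P + S*exp(-qT) - K*exp(-rT)
C = 14.6774 + 88.17000000 - 101.22708656 = 1.6203

Answer: Call price = 1.6203


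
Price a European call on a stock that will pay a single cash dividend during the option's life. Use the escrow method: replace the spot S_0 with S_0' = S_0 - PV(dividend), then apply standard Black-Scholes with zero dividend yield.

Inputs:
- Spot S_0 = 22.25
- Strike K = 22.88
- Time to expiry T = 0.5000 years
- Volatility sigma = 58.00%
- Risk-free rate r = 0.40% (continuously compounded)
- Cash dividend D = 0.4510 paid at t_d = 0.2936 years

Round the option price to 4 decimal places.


Answer: Price = 3.1314

Derivation:
PV(D) = D * exp(-r * t_d) = 0.4510 * 0.99882629 = 0.45047066
S_0' = S_0 - PV(D) = 22.2500 - 0.45047066 = 21.79952934
d1 = (ln(S_0'/K) + (r + sigma^2/2)*T) / (sigma*sqrt(T)) = 0.09198536
d2 = d1 - sigma*sqrt(T) = -0.31813657
exp(-rT) = 0.99800200
N(d1) = 0.53664516; N(d2) = 0.37519067
C = S_0' * N(d1) - K * exp(-rT) * N(d2) = 21.79952934 * 0.53664516 - 22.8800 * 0.99800200 * 0.37519067 = 3.1314


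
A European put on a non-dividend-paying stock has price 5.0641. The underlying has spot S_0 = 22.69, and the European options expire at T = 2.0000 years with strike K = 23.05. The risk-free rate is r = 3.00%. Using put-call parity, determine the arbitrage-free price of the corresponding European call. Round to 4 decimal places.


Answer: Call price = 6.0464

Derivation:
Put-call parity: C - P = S_0 * exp(-qT) - K * exp(-rT).
S_0 * exp(-qT) = 22.6900 * 1.00000000 = 22.69000000
K * exp(-rT) = 23.0500 * 0.94176453 = 21.70767250
C = P + S*exp(-qT) - K*exp(-rT)
C = 5.0641 + 22.69000000 - 21.70767250 = 6.0464


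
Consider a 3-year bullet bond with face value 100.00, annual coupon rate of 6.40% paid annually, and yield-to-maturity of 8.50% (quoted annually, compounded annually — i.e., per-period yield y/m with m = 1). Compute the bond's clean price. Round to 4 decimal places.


Coupon per period c = face * coupon_rate / m = 6.400000
Periods per year m = 1; per-period yield y/m = 0.085000
Number of cashflows N = 3
Cashflows (t years, CF_t, discount factor 1/(1+y/m)^(m*t), PV):
  t = 1.0000: CF_t = 6.400000, DF = 0.921659, PV = 5.898618
  t = 2.0000: CF_t = 6.400000, DF = 0.849455, PV = 5.436514
  t = 3.0000: CF_t = 106.400000, DF = 0.782908, PV = 83.301422
Price P = sum_t PV_t = 94.636553

Answer: Price = 94.6366


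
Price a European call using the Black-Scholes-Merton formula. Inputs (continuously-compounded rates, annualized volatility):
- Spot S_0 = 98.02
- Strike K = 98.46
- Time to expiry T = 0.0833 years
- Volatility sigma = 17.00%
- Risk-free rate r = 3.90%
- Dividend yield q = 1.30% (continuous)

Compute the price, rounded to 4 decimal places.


Answer: Price = 1.8074

Derivation:
d1 = (ln(S/K) + (r - q + 0.5*sigma^2) * T) / (sigma * sqrt(T)) = -0.02260982
d2 = d1 - sigma * sqrt(T) = -0.07167478
exp(-rT) = 0.99675657; exp(-qT) = 0.99891769
C = S_0 * exp(-qT) * N(d1) - K * exp(-rT) * N(d2)
N(d1) = 0.49098076; N(d2) = 0.47143036
C = 98.0200 * 0.99891769 * 0.49098076 - 98.4600 * 0.99675657 * 0.47143036 = 1.8074


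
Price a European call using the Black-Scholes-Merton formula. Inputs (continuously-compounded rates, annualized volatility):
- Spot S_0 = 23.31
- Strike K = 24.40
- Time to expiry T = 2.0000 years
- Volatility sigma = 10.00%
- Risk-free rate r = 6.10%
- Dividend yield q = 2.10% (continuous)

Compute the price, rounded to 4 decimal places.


Answer: Price = 1.6518

Derivation:
d1 = (ln(S/K) + (r - q + 0.5*sigma^2) * T) / (sigma * sqrt(T)) = 0.31324350
d2 = d1 - sigma * sqrt(T) = 0.17182214
exp(-rT) = 0.88514837; exp(-qT) = 0.95886978
C = S_0 * exp(-qT) * N(d1) - K * exp(-rT) * N(d2)
N(d1) = 0.62295216; N(d2) = 0.56821132
C = 23.3100 * 0.95886978 * 0.62295216 - 24.4000 * 0.88514837 * 0.56821132 = 1.6518


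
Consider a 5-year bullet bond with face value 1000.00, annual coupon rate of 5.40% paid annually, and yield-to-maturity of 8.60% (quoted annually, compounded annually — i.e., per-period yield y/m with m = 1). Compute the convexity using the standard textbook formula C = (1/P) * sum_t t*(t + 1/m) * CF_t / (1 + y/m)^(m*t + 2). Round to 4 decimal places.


Coupon per period c = face * coupon_rate / m = 54.000000
Periods per year m = 1; per-period yield y/m = 0.086000
Number of cashflows N = 5
Cashflows (t years, CF_t, discount factor 1/(1+y/m)^(m*t), PV):
  t = 1.0000: CF_t = 54.000000, DF = 0.920810, PV = 49.723757
  t = 2.0000: CF_t = 54.000000, DF = 0.847892, PV = 45.786148
  t = 3.0000: CF_t = 54.000000, DF = 0.780747, PV = 42.160357
  t = 4.0000: CF_t = 54.000000, DF = 0.718920, PV = 38.821692
  t = 5.0000: CF_t = 1054.000000, DF = 0.661989, PV = 697.736568
Price P = sum_t PV_t = 874.228522
Convexity numerator sum_t t*(t + 1/m) * CF_t / (1+y/m)^(m*t + 2):
  t = 1.0000: term = 84.320715
  t = 2.0000: term = 232.930152
  t = 3.0000: term = 428.968971
  t = 4.0000: term = 658.331755
  t = 5.0000: term = 17748.149930
Convexity = (1/P) * sum = 19152.701523 / 874.228522 = 21.908118

Answer: Convexity = 21.9081


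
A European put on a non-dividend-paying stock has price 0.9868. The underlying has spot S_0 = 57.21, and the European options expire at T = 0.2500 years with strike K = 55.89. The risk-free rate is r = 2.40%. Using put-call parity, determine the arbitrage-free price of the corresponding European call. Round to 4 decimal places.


Answer: Call price = 2.6411

Derivation:
Put-call parity: C - P = S_0 * exp(-qT) - K * exp(-rT).
S_0 * exp(-qT) = 57.2100 * 1.00000000 = 57.21000000
K * exp(-rT) = 55.8900 * 0.99401796 = 55.55566401
C = P + S*exp(-qT) - K*exp(-rT)
C = 0.9868 + 57.21000000 - 55.55566401 = 2.6411


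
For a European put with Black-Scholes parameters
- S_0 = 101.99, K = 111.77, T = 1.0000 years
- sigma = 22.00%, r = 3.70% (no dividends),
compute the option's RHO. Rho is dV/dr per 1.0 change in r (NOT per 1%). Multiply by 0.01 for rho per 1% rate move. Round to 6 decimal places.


Answer: Rho = -68.917505

Derivation:
d1 = -0.1380382688; d2 = -0.3580382688
phi(d1) = 0.3951594933; exp(-qT) = 1.0000000000; exp(-rT) = 0.9636761353
N(-d2) = 0.6398426625
Rho = -K*T*exp(-rT)*N(-d2) = -111.7700 * 1.0000 * 0.9636761353 * 0.6398426625 = -68.917505


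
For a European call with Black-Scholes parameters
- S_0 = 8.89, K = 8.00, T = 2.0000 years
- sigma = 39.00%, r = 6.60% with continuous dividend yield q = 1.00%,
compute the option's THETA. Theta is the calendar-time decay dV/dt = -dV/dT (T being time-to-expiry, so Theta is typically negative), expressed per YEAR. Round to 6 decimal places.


d1 = 0.6700933816; d2 = 0.1185500923
phi(d1) = 0.3187171957; exp(-qT) = 0.9801986733; exp(-rT) = 0.8763409951
Theta = -S*exp(-qT)*phi(d1)*sigma/(2*sqrt(T)) - r*K*exp(-rT)*N(d2) + q*S*exp(-qT)*N(d1)
N(d1) = 0.7486008682; N(d2) = 0.5471840965; sqrt(T) = 1.4142135624
Term 1 = -8.8900 * 0.9801986733 * 0.3187171957 * 0.3900 / (2 * 1.4142135624) = -0.3829490358
Term 2 = -0.0660 * 8.0000 * 0.8763409951 * 0.5471840965 = -0.2531864838
Term 3 = 0.0100 * 8.8900 * 0.9801986733 * 0.7486008682 = 0.0652328267
Theta = -0.3829490358 + (-0.2531864838) + (0.0652328267) = -0.570903

Answer: Theta = -0.570903


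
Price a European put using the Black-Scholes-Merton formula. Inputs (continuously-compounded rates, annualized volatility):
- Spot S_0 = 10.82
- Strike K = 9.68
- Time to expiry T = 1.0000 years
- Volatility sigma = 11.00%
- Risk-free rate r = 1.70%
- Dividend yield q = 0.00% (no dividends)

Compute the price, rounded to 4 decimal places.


Answer: Price = 0.0670

Derivation:
d1 = (ln(S/K) + (r - q + 0.5*sigma^2) * T) / (sigma * sqrt(T)) = 1.22167611
d2 = d1 - sigma * sqrt(T) = 1.11167611
exp(-rT) = 0.98314368; exp(-qT) = 1.00000000
P = K * exp(-rT) * N(-d2) - S_0 * exp(-qT) * N(-d1)
N(-d1) = 0.11091507; N(-d2) = 0.13313872
P = 9.6800 * 0.98314368 * 0.13313872 - 10.8200 * 1.00000000 * 0.11091507 = 0.0670


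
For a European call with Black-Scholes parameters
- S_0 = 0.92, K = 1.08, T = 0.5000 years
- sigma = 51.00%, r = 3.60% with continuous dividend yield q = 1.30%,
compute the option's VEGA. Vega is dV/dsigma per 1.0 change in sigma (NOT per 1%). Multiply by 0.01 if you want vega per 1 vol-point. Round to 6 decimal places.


Answer: Vega = 0.250974

Derivation:
d1 = -0.2324236422; d2 = -0.5930481006
phi(d1) = 0.3883109247; exp(-qT) = 0.9935210793; exp(-rT) = 0.9821610324
Vega = S * exp(-qT) * phi(d1) * sqrt(T) = 0.9200 * 0.9935210793 * 0.3883109247 * 0.7071067812 = 0.250974


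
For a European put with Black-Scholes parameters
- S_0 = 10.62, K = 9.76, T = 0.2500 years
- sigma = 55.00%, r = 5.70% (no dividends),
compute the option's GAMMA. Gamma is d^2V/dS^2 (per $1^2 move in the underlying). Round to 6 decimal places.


d1 = 0.4963967832; d2 = 0.2213967832
phi(d1) = 0.3526978927; exp(-qT) = 1.0000000000; exp(-rT) = 0.9858510507
Gamma = exp(-qT) * phi(d1) / (S * sigma * sqrt(T)) = 1.0000000000 * 0.3526978927 / (10.6200 * 0.5500 * 0.5000000000) = 0.120766

Answer: Gamma = 0.120766


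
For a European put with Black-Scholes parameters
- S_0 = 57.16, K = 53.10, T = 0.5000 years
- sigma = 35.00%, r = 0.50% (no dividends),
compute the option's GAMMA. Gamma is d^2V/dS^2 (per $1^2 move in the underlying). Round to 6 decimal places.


Answer: Gamma = 0.025694

Derivation:
d1 = 0.4315469648; d2 = 0.1840595913
phi(d1) = 0.3634713055; exp(-qT) = 1.0000000000; exp(-rT) = 0.9975031224
Gamma = exp(-qT) * phi(d1) / (S * sigma * sqrt(T)) = 1.0000000000 * 0.3634713055 / (57.1600 * 0.3500 * 0.7071067812) = 0.025694


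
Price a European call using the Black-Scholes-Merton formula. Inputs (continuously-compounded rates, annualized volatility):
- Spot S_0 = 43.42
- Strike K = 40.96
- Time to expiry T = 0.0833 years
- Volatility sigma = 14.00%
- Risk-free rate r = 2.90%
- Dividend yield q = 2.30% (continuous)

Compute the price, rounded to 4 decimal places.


d1 = (ln(S/K) + (r - q + 0.5*sigma^2) * T) / (sigma * sqrt(T)) = 1.47601053
d2 = d1 - sigma * sqrt(T) = 1.43560409
exp(-rT) = 0.99758722; exp(-qT) = 0.99808593
C = S_0 * exp(-qT) * N(d1) - K * exp(-rT) * N(d2)
N(d1) = 0.93002947; N(d2) = 0.92444249
C = 43.4200 * 0.99808593 * 0.93002947 - 40.9600 * 0.99758722 * 0.92444249 = 2.5308

Answer: Price = 2.5308


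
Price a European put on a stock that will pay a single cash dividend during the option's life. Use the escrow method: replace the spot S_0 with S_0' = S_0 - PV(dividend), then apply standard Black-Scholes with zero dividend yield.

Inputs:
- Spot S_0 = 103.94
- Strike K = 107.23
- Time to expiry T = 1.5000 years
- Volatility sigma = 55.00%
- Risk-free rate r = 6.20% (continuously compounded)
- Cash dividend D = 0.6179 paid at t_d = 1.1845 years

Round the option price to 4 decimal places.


PV(D) = D * exp(-r * t_d) = 0.6179 * 0.92919282 = 0.57414825
S_0' = S_0 - PV(D) = 103.9400 - 0.57414825 = 103.36585175
d1 = (ln(S_0'/K) + (r + sigma^2/2)*T) / (sigma*sqrt(T)) = 0.42038231
d2 = d1 - sigma*sqrt(T) = -0.25322737
exp(-rT) = 0.91119350
N(-d1) = 0.33710309; N(-d2) = 0.59995374
P = K * exp(-rT) * N(-d2) - S_0' * N(-d1) = 107.2300 * 0.91119350 * 0.59995374 - 103.36585175 * 0.33710309 = 23.7749

Answer: Price = 23.7749


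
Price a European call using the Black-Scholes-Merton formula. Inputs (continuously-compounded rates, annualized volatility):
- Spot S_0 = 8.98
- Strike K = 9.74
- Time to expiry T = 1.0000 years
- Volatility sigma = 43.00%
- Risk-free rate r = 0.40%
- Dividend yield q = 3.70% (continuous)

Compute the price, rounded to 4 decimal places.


Answer: Price = 1.0926

Derivation:
d1 = (ln(S/K) + (r - q + 0.5*sigma^2) * T) / (sigma * sqrt(T)) = -0.05067729
d2 = d1 - sigma * sqrt(T) = -0.48067729
exp(-rT) = 0.99600799; exp(-qT) = 0.96367614
C = S_0 * exp(-qT) * N(d1) - K * exp(-rT) * N(d2)
N(d1) = 0.47979134; N(d2) = 0.31537294
C = 8.9800 * 0.96367614 * 0.47979134 - 9.7400 * 0.99600799 * 0.31537294 = 1.0926


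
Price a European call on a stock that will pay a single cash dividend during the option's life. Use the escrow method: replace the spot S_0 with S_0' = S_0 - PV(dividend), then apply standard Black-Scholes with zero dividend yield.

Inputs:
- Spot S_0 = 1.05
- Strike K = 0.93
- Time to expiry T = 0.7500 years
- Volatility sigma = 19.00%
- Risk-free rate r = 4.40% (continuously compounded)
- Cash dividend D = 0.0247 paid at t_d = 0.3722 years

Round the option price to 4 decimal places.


Answer: Price = 0.1450

Derivation:
PV(D) = D * exp(-r * t_d) = 0.0247 * 0.98375657 = 0.02429879
S_0' = S_0 - PV(D) = 1.0500 - 0.02429879 = 1.02570121
d1 = (ln(S_0'/K) + (r + sigma^2/2)*T) / (sigma*sqrt(T)) = 0.87808705
d2 = d1 - sigma*sqrt(T) = 0.71354222
exp(-rT) = 0.96753856
N(d1) = 0.81005176; N(d2) = 0.76224485
C = S_0' * N(d1) - K * exp(-rT) * N(d2) = 1.02570121 * 0.81005176 - 0.9300 * 0.96753856 * 0.76224485 = 0.1450


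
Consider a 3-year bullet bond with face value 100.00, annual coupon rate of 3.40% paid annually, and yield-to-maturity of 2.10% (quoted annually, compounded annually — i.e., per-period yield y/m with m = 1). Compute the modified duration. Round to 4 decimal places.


Coupon per period c = face * coupon_rate / m = 3.400000
Periods per year m = 1; per-period yield y/m = 0.021000
Number of cashflows N = 3
Cashflows (t years, CF_t, discount factor 1/(1+y/m)^(m*t), PV):
  t = 1.0000: CF_t = 3.400000, DF = 0.979432, PV = 3.330069
  t = 2.0000: CF_t = 3.400000, DF = 0.959287, PV = 3.261575
  t = 3.0000: CF_t = 103.400000, DF = 0.939556, PV = 97.150114
Price P = sum_t PV_t = 103.741758
First compute Macaulay numerator sum_t t * PV_t:
  t * PV_t at t = 1.0000: 3.330069
  t * PV_t at t = 2.0000: 6.523151
  t * PV_t at t = 3.0000: 291.450341
Macaulay duration D = 301.303560 / 103.741758 = 2.904361
Modified duration = D / (1 + y/m) = 2.904361 / (1 + 0.021000) = 2.844624

Answer: Modified duration = 2.8446
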